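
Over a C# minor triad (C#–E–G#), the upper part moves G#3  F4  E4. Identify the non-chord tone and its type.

The harmony at that moment is C# minor triad (C#, E, G#); F4 is not a chord tone.
It is approached by leap up from G#3 and left by step down to E4.
Leap in, step out — an appoggiatura.

F4 is an appoggiatura.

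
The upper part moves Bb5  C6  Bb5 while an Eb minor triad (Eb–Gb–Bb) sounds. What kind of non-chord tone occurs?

C6 is a neighbor tone.

The harmony at that moment is Eb minor triad (Eb, Gb, Bb); C6 is not a chord tone.
It is approached by step up from Bb5 and left by step down to Bb5.
Step away and step back to the same note — a neighbor tone (upper neighbor).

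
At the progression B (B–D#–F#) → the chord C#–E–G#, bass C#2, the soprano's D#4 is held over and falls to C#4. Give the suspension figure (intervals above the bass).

At the second chord the bass is C#2. The suspended D#4 lies a ninth above the bass; after resolving down by step to C#4, the interval above the bass becomes an octave.
Suspension figures are named by those two intervals: 9–8.

9–8 suspension.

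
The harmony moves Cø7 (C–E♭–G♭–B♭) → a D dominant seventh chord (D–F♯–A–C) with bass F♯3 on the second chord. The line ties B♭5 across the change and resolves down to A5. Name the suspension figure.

At the second chord the bass is F♯3. The suspended B♭5 lies a fourth above the bass; after resolving down by step to A5, the interval above the bass becomes a third.
Suspension figures are named by those two intervals: 4–3.

4–3 suspension.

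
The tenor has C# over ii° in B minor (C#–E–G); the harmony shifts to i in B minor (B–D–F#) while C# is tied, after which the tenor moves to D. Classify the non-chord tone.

The harmony at that moment is B minor triad (B, D, F#); C# is not a chord tone.
It is held over (the same pitch as the preceding C#) and left by step up to D.
Held over from the previous chord and resolving up by step — a retardation.

C# is a retardation.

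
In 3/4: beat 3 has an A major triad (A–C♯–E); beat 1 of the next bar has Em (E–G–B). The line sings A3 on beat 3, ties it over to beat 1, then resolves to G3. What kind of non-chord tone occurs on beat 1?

Suspension.

The harmony at that moment is E minor triad (E, G, B); A3 is not a chord tone.
It is held over (the same pitch as the preceding A3) and left by step down to G3.
Held over from the previous chord and resolving down by step — a suspension.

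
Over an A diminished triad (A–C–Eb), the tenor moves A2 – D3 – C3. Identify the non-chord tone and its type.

D3 is an appoggiatura.

The harmony at that moment is A diminished triad (A, C, Eb); D3 is not a chord tone.
It is approached by leap up from A2 and left by step down to C3.
Leap in, step out — an appoggiatura.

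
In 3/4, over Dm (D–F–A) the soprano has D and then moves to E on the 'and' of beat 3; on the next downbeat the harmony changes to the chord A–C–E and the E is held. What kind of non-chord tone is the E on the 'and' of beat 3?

The harmony at that moment is D minor triad (D, F, A); E is not a chord tone.
It is approached by step up from D and then sustained as the same pitch into the next harmony.
Arriving early and becoming a chord tone when the harmony changes — an anticipation.

Anticipation.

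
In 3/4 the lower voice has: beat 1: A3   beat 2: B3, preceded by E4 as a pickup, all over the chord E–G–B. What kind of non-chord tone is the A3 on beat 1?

Appoggiatura.

The harmony at that moment is E minor triad (E, G, B); A3 is not a chord tone.
It is approached by leap down from E4 and left by step up to B3.
Leap in, step out, metrically accented — an appoggiatura.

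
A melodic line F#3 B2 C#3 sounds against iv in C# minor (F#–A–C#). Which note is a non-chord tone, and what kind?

B2 is an appoggiatura.

The harmony at that moment is F# minor triad (F#, A, C#); B2 is not a chord tone.
It is approached by leap down from F#3 and left by step up to C#3.
Leap in, step out — an appoggiatura.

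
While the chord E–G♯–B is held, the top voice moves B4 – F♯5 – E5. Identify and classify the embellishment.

The harmony at that moment is E major triad (E, G♯, B); F♯5 is not a chord tone.
It is approached by leap up from B4 and left by step down to E5.
Leap in, step out — an appoggiatura.

F♯5 is an appoggiatura.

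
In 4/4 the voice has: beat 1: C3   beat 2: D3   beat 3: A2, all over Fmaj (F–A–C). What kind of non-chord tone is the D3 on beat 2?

Escape tone.

The harmony at that moment is F major triad (F, A, C); D3 is not a chord tone.
It is approached by step up from C3 and left by leap down to A2.
Step in, leap out, on a weak beat — an escape tone.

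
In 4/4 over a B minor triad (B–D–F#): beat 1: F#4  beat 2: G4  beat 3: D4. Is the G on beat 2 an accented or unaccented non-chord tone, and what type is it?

Unaccented escape tone.

The harmony at that moment is B minor triad (B, D, F#); G4 is not a chord tone.
It is approached by step up from F#4 and left by leap down to D4.
Step in, leap out — an escape tone.
It falls on a weak beat, so it is unaccented.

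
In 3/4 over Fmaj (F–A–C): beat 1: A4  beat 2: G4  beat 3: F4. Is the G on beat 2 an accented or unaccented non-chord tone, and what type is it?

Unaccented passing tone.

The harmony at that moment is F major triad (F, A, C); G4 is not a chord tone.
It is approached by step down from A4 and left by step down to F4.
Step in, step out in the same direction — a passing tone.
It falls on a weak beat, so it is unaccented.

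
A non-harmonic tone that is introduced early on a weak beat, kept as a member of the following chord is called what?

Anticipation.

Approach: ahead of the chord change (typically by step), so it is dissonant against the current harmony. Departure: none — the same pitch is restated or held and is a chord tone of the new harmony.
Dissonant first, consonant once the harmony catches up: the note simply arrives early — an anticipation. (The reverse timing, consonant first and dissonant after the change, would be a suspension or retardation.)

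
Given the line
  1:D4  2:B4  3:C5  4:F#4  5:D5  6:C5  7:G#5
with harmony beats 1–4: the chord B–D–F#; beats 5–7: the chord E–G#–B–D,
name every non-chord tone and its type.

C5 (beat 3) — escape tone; C5 (beat 6) — escape tone.

The harmony at that moment is B minor triad (B, D, F#); C5 is not a chord tone.
It is approached by step up from B4 and left by leap down to F#4.
Step in, leap out — an escape tone.
The harmony at that moment is E dominant seventh chord (E, G#, B, D); C5 is not a chord tone.
It is approached by step down from D5 and left by leap up to G#5.
Step in, leap out — an escape tone.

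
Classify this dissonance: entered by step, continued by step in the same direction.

Passing tone.

Approach: by step. Departure: by step, continuing in the same direction.
Stepwise on both sides with no change of direction means the note fills in the space between two different chord tones — a passing tone. (Had it turned back to its starting note it would be a neighbor tone instead.)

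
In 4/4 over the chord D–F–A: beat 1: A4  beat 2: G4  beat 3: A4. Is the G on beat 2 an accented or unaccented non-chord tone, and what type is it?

The harmony at that moment is D minor triad (D, F, A); G4 is not a chord tone.
It is approached by step down from A4 and left by step up to A4.
Step away and step back to the same note — a neighbor tone (lower neighbor).
It falls on a weak beat, so it is unaccented.

Unaccented neighbor tone.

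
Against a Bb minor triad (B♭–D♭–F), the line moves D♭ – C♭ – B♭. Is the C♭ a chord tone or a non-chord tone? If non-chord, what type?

Non-chord tone — a passing tone.

The harmony at that moment is B♭ minor triad (B♭, D♭, F); C♭ is not a chord tone.
It is approached by step down from D♭ and left by step down to B♭.
Step in, step out in the same direction — a passing tone.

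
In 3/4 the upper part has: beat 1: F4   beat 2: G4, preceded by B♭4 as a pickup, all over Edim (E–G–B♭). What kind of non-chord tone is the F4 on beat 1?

The harmony at that moment is E diminished triad (E, G, B♭); F4 is not a chord tone.
It is approached by leap down from B♭4 and left by step up to G4.
Leap in, step out, metrically accented — an appoggiatura.

Appoggiatura.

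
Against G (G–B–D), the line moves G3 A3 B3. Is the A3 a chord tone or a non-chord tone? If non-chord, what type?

Non-chord tone — a passing tone.

The harmony at that moment is G major triad (G, B, D); A3 is not a chord tone.
It is approached by step up from G3 and left by step up to B3.
Step in, step out in the same direction — a passing tone.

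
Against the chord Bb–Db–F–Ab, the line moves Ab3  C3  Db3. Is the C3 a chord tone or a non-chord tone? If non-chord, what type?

The harmony at that moment is Bb minor seventh chord (Bb, Db, F, Ab); C3 is not a chord tone.
It is approached by leap down from Ab3 and left by step up to Db3.
Leap in, step out — an appoggiatura.

Non-chord tone — an appoggiatura.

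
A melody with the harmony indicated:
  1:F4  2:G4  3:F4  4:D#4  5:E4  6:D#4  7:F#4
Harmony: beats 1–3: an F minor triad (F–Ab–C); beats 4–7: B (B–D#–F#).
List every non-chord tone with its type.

G4 (beat 2) — neighbor tone; E4 (beat 5) — neighbor tone.

The harmony at that moment is F minor triad (F, Ab, C); G4 is not a chord tone.
It is approached by step up from F4 and left by step down to F4.
Step away and step back to the same note — a neighbor tone (upper neighbor).
The harmony at that moment is B major triad (B, D#, F#); E4 is not a chord tone.
It is approached by step up from D#4 and left by step down to D#4.
Step away and step back to the same note — a neighbor tone (upper neighbor).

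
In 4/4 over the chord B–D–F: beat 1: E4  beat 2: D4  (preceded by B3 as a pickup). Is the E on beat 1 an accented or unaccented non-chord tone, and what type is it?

The harmony at that moment is B diminished triad (B, D, F); E4 is not a chord tone.
It is approached by leap up from B3 and left by step down to D4.
Leap in, step out — an appoggiatura.
It falls on the downbeat, so it is accented.

Accented appoggiatura.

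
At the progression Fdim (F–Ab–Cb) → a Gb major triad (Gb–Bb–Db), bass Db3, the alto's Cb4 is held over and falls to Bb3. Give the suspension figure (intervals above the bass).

7–6 suspension.

At the second chord the bass is Db3. The suspended Cb4 lies a seventh above the bass; after resolving down by step to Bb3, the interval above the bass becomes a sixth.
Suspension figures are named by those two intervals: 7–6.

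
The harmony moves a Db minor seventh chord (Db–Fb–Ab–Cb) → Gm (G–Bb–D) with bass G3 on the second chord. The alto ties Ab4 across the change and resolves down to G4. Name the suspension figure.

At the second chord the bass is G3. The suspended Ab4 lies a ninth above the bass; after resolving down by step to G4, the interval above the bass becomes an octave.
Suspension figures are named by those two intervals: 9–8.

9–8 suspension.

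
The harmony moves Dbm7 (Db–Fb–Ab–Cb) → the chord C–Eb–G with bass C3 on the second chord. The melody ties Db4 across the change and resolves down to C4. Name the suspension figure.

9–8 suspension.

At the second chord the bass is C3. The suspended Db4 lies a ninth above the bass; after resolving down by step to C4, the interval above the bass becomes an octave.
Suspension figures are named by those two intervals: 9–8.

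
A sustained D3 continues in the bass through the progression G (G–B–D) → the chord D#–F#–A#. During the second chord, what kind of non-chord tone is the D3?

Pedal tone (pedal point).

The harmony at that moment is D# minor triad (D#, F#, A#); D3 is not a chord tone.
It is held over (the same pitch as the preceding D3) and then sustained as the same pitch into the next harmony.
Sustained through a change of harmony — a pedal tone.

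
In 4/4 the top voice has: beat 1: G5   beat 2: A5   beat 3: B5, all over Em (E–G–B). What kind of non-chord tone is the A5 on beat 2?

The harmony at that moment is E minor triad (E, G, B); A5 is not a chord tone.
It is approached by step up from G5 and left by step up to B5.
Step in, step out in the same direction — a passing tone.

Passing tone.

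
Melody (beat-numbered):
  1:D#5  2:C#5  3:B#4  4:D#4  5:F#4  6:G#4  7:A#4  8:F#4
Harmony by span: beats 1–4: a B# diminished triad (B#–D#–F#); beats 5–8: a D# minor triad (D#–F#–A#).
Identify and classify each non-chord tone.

The harmony at that moment is B# diminished triad (B#, D#, F#); C#5 is not a chord tone.
It is approached by step down from D#5 and left by step down to B#4.
Step in, step out in the same direction — a passing tone.
The harmony at that moment is D# minor triad (D#, F#, A#); G#4 is not a chord tone.
It is approached by step up from F#4 and left by step up to A#4.
Step in, step out in the same direction — a passing tone.

C#5 (beat 2) — passing tone; G#4 (beat 6) — passing tone.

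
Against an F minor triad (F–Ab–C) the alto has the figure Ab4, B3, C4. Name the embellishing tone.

The harmony at that moment is F minor triad (F, Ab, C); B3 is not a chord tone.
It is approached by leap down from Ab4 and left by step up to C4.
Leap in, step out — an appoggiatura.

B3 is an appoggiatura.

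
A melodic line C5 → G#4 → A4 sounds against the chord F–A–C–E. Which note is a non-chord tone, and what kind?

The harmony at that moment is F major seventh chord (F, A, C, E); G#4 is not a chord tone.
It is approached by leap down from C5 and left by step up to A4.
Leap in, step out — an appoggiatura.

G#4 is an appoggiatura.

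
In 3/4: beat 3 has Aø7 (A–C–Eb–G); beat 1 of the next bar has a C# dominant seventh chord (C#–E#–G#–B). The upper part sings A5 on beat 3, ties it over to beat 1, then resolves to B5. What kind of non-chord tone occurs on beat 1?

The harmony at that moment is C# dominant seventh chord (C#, E#, G#, B); A5 is not a chord tone.
It is held over (the same pitch as the preceding A5) and left by step up to B5.
Held over from the previous chord and resolving up by step — a retardation.

Retardation.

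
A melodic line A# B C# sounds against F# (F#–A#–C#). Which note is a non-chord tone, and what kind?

B is a passing tone.

The harmony at that moment is F# major triad (F#, A#, C#); B is not a chord tone.
It is approached by step up from A# and left by step up to C#.
Step in, step out in the same direction — a passing tone.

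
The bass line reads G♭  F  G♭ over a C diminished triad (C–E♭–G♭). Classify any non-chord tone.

The harmony at that moment is C diminished triad (C, E♭, G♭); F is not a chord tone.
It is approached by step down from G♭ and left by step up to G♭.
Step away and step back to the same note — a neighbor tone (lower neighbor).

F is a neighbor tone.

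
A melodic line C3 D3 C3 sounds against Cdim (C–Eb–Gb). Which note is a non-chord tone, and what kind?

The harmony at that moment is C diminished triad (C, Eb, Gb); D3 is not a chord tone.
It is approached by step up from C3 and left by step down to C3.
Step away and step back to the same note — a neighbor tone (upper neighbor).

D3 is a neighbor tone.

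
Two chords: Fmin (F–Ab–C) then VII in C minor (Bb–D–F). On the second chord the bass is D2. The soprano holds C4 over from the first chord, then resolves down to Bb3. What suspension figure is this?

At the second chord the bass is D2. The suspended C4 lies a seventh above the bass; after resolving down by step to Bb3, the interval above the bass becomes a sixth.
Suspension figures are named by those two intervals: 7–6.

7–6 suspension.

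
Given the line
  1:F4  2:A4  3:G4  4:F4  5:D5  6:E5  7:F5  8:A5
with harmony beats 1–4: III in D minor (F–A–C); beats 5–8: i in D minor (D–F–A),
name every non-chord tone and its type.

The harmony at that moment is F major triad (F, A, C); G4 is not a chord tone.
It is approached by step down from A4 and left by step down to F4.
Step in, step out in the same direction — a passing tone.
The harmony at that moment is D minor triad (D, F, A); E5 is not a chord tone.
It is approached by step up from D5 and left by step up to F5.
Step in, step out in the same direction — a passing tone.

G4 (beat 3) — passing tone; E5 (beat 6) — passing tone.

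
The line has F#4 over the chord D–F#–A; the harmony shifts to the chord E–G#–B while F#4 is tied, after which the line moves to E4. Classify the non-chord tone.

The harmony at that moment is E major triad (E, G#, B); F#4 is not a chord tone.
It is held over (the same pitch as the preceding F#4) and left by step down to E4.
Held over from the previous chord and resolving down by step — a suspension.

F#4 is a suspension.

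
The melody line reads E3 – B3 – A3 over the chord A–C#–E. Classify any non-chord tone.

B3 is an appoggiatura.

The harmony at that moment is A major triad (A, C#, E); B3 is not a chord tone.
It is approached by leap up from E3 and left by step down to A3.
Leap in, step out — an appoggiatura.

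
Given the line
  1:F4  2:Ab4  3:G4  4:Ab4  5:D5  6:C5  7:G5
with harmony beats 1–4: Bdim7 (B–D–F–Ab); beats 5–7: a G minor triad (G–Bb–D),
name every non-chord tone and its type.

The harmony at that moment is B diminished seventh chord (B, D, F, Ab); G4 is not a chord tone.
It is approached by step down from Ab4 and left by step up to Ab4.
Step away and step back to the same note — a neighbor tone (lower neighbor).
The harmony at that moment is G minor triad (G, Bb, D); C5 is not a chord tone.
It is approached by step down from D5 and left by leap up to G5.
Step in, leap out — an escape tone.

G4 (beat 3) — neighbor tone; C5 (beat 6) — escape tone.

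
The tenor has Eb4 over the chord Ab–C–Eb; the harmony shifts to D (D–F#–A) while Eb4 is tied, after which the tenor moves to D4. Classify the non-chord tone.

The harmony at that moment is D major triad (D, F#, A); Eb4 is not a chord tone.
It is held over (the same pitch as the preceding Eb4) and left by step down to D4.
Held over from the previous chord and resolving down by step — a suspension.

Eb4 is a suspension.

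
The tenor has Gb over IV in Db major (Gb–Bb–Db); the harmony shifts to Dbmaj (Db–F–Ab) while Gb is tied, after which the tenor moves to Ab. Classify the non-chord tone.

Gb is a retardation.

The harmony at that moment is Db major triad (Db, F, Ab); Gb is not a chord tone.
It is held over (the same pitch as the preceding Gb) and left by step up to Ab.
Held over from the previous chord and resolving up by step — a retardation.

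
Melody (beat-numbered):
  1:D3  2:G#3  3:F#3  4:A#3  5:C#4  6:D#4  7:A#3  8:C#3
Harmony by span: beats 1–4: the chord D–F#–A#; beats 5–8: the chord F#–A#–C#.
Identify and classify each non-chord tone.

The harmony at that moment is D augmented triad (D, F#, A#); G#3 is not a chord tone.
It is approached by leap up from D3 and left by step down to F#3.
Leap in, step out — an appoggiatura.
The harmony at that moment is F# major triad (F#, A#, C#); D#4 is not a chord tone.
It is approached by step up from C#4 and left by leap down to A#3.
Step in, leap out — an escape tone.

G#3 (beat 2) — appoggiatura; D#4 (beat 6) — escape tone.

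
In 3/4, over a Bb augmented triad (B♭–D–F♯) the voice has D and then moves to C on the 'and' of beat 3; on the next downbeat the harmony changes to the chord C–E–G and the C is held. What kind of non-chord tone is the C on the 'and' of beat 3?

Anticipation.

The harmony at that moment is B♭ augmented triad (B♭, D, F♯); C is not a chord tone.
It is approached by step down from D and then sustained as the same pitch into the next harmony.
Arriving early and becoming a chord tone when the harmony changes — an anticipation.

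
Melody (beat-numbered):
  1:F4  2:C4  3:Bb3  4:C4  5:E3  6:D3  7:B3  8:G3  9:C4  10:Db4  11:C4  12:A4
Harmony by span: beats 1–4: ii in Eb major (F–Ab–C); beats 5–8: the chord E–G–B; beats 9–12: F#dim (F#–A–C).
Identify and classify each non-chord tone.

The harmony at that moment is F minor triad (F, Ab, C); Bb3 is not a chord tone.
It is approached by step down from C4 and left by step up to C4.
Step away and step back to the same note — a neighbor tone (lower neighbor).
The harmony at that moment is E minor triad (E, G, B); D3 is not a chord tone.
It is approached by step down from E3 and left by leap up to B3.
Step in, leap out — an escape tone.
The harmony at that moment is F# diminished triad (F#, A, C); Db4 is not a chord tone.
It is approached by step up from C4 and left by step down to C4.
Step away and step back to the same note — a neighbor tone (upper neighbor).

Bb3 (beat 3) — neighbor tone; D3 (beat 6) — escape tone; Db4 (beat 10) — neighbor tone.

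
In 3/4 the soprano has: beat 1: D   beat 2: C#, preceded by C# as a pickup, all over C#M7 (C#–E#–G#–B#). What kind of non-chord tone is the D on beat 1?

Upper neighbor tone.

The harmony at that moment is C# major seventh chord (C#, E#, G#, B#); D is not a chord tone.
It is approached by step up from C# and left by step down to C#.
Step away and step back to the same note — a neighbor tone (upper neighbor).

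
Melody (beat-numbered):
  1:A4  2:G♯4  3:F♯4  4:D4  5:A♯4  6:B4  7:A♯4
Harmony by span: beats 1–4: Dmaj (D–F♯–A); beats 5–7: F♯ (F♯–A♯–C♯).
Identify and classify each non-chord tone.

The harmony at that moment is D major triad (D, F♯, A); G♯4 is not a chord tone.
It is approached by step down from A4 and left by step down to F♯4.
Step in, step out in the same direction — a passing tone.
The harmony at that moment is F♯ major triad (F♯, A♯, C♯); B4 is not a chord tone.
It is approached by step up from A♯4 and left by step down to A♯4.
Step away and step back to the same note — a neighbor tone (upper neighbor).

G♯4 (beat 2) — passing tone; B4 (beat 6) — neighbor tone.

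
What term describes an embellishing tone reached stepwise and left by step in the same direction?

Passing tone.

Approach: by step. Departure: by step, continuing in the same direction.
Stepwise on both sides with no change of direction means the note fills in the space between two different chord tones — a passing tone. (Had it turned back to its starting note it would be a neighbor tone instead.)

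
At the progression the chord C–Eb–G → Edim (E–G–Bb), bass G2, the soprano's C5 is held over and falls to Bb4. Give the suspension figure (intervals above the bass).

4–3 suspension.

At the second chord the bass is G2. The suspended C5 lies a fourth above the bass; after resolving down by step to Bb4, the interval above the bass becomes a third.
Suspension figures are named by those two intervals: 4–3.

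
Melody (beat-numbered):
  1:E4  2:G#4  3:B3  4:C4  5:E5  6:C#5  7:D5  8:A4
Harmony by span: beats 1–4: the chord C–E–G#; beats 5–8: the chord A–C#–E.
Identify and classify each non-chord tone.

The harmony at that moment is C augmented triad (C, E, G#); B3 is not a chord tone.
It is approached by leap down from G#4 and left by step up to C4.
Leap in, step out — an appoggiatura.
The harmony at that moment is A major triad (A, C#, E); D5 is not a chord tone.
It is approached by step up from C#5 and left by leap down to A4.
Step in, leap out — an escape tone.

B3 (beat 3) — appoggiatura; D5 (beat 7) — escape tone.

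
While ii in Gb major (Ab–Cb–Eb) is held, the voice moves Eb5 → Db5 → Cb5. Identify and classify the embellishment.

The harmony at that moment is Ab minor triad (Ab, Cb, Eb); Db5 is not a chord tone.
It is approached by step down from Eb5 and left by step down to Cb5.
Step in, step out in the same direction — a passing tone.

Db5 is a passing tone.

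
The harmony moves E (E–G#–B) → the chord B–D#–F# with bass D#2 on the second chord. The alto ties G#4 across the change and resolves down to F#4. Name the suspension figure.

4–3 suspension.

At the second chord the bass is D#2. The suspended G#4 lies a fourth above the bass; after resolving down by step to F#4, the interval above the bass becomes a third.
Suspension figures are named by those two intervals: 4–3.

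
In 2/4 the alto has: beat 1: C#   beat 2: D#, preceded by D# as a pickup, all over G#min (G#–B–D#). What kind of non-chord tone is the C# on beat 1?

The harmony at that moment is G# minor triad (G#, B, D#); C# is not a chord tone.
It is approached by step down from D# and left by step up to D#.
Step away and step back to the same note — a neighbor tone (lower neighbor).

Lower neighbor tone.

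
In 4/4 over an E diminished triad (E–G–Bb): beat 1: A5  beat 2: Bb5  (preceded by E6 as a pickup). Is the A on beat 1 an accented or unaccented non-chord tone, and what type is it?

Accented appoggiatura.

The harmony at that moment is E diminished triad (E, G, Bb); A5 is not a chord tone.
It is approached by leap down from E6 and left by step up to Bb5.
Leap in, step out — an appoggiatura.
It falls on the downbeat, so it is accented.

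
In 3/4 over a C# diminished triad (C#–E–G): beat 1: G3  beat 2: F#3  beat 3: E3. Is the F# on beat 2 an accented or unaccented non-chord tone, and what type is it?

Unaccented passing tone.

The harmony at that moment is C# diminished triad (C#, E, G); F#3 is not a chord tone.
It is approached by step down from G3 and left by step down to E3.
Step in, step out in the same direction — a passing tone.
It falls on a weak beat, so it is unaccented.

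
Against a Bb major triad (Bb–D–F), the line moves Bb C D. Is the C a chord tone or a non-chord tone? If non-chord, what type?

The harmony at that moment is Bb major triad (Bb, D, F); C is not a chord tone.
It is approached by step up from Bb and left by step up to D.
Step in, step out in the same direction — a passing tone.

Non-chord tone — a passing tone.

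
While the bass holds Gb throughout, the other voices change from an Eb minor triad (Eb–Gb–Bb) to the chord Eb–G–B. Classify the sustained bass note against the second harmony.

Pedal tone (pedal point).

The harmony at that moment is Eb augmented triad (Eb, G, B); Gb is not a chord tone.
It is held over (the same pitch as the preceding Gb) and then sustained as the same pitch into the next harmony.
Sustained through a change of harmony — a pedal tone.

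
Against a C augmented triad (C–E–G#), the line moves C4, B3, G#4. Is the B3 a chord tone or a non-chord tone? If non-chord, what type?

The harmony at that moment is C augmented triad (C, E, G#); B3 is not a chord tone.
It is approached by step down from C4 and left by leap up to G#4.
Step in, leap out — an escape tone.

Non-chord tone — an escape tone.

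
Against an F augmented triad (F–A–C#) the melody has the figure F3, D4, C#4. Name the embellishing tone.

The harmony at that moment is F augmented triad (F, A, C#); D4 is not a chord tone.
It is approached by leap up from F3 and left by step down to C#4.
Leap in, step out — an appoggiatura.

D4 is an appoggiatura.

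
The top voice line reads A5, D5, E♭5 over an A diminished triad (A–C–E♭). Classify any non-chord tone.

D5 is an appoggiatura.

The harmony at that moment is A diminished triad (A, C, E♭); D5 is not a chord tone.
It is approached by leap down from A5 and left by step up to E♭5.
Leap in, step out — an appoggiatura.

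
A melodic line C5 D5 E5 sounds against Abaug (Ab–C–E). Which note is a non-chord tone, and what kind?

D5 is a passing tone.

The harmony at that moment is Ab augmented triad (Ab, C, E); D5 is not a chord tone.
It is approached by step up from C5 and left by step up to E5.
Step in, step out in the same direction — a passing tone.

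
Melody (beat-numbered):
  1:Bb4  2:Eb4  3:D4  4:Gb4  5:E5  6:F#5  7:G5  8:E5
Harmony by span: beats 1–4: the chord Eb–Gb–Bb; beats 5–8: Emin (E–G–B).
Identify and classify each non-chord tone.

The harmony at that moment is Eb minor triad (Eb, Gb, Bb); D4 is not a chord tone.
It is approached by step down from Eb4 and left by leap up to Gb4.
Step in, leap out — an escape tone.
The harmony at that moment is E minor triad (E, G, B); F#5 is not a chord tone.
It is approached by step up from E5 and left by step up to G5.
Step in, step out in the same direction — a passing tone.

D4 (beat 3) — escape tone; F#5 (beat 6) — passing tone.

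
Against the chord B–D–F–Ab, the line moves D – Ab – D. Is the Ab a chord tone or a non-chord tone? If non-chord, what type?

B diminished seventh chord contains B, D, F, Ab; Ab is the seventh, so it is a chord tone.

Chord tone (the seventh of B diminished seventh chord).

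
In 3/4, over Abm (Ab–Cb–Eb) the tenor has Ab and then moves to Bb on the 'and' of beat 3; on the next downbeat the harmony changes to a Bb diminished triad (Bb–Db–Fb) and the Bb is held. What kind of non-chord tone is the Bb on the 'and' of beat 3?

The harmony at that moment is Ab minor triad (Ab, Cb, Eb); Bb is not a chord tone.
It is approached by step up from Ab and then sustained as the same pitch into the next harmony.
Arriving early and becoming a chord tone when the harmony changes — an anticipation.

Anticipation.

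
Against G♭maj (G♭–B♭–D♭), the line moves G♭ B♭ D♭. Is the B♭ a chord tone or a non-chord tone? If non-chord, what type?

Chord tone (the third of Gb major triad).

Gb major triad contains G♭, B♭, D♭; B♭ is the third, so it is a chord tone.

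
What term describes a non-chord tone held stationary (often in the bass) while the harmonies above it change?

Pedal tone.

Approach: none. Departure: none — a single pitch is sustained while the chords change around it, passing through harmonies that do not contain it.
No melodic motion at all; the dissonance is created entirely by the moving harmonies against the stationary note — a pedal tone (pedal point).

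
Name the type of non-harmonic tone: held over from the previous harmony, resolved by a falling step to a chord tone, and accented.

Suspension.

Approach: by preparation — the pitch is first a chord tone, then held (tied or repeated) while the harmony changes under it. Departure: down by step. Metric position: strong.
A prepared dissonance that resolves downward by step — a suspension. (The same figure resolving upward would be a retardation.)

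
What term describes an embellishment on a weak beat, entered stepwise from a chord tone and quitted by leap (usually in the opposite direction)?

Escape tone.

Approach: by step. Departure: by leap. Metric position: weak.
Step in, leap out, from a weak position — an escape tone (échappée). (It is the mirror image of the appoggiatura, which leaps in and steps out on a strong beat.)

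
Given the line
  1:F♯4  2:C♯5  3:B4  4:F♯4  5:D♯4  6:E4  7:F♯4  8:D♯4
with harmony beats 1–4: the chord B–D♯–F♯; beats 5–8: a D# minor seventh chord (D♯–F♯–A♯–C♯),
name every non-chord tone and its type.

C♯5 (beat 2) — appoggiatura; E4 (beat 6) — passing tone.

The harmony at that moment is B major triad (B, D♯, F♯); C♯5 is not a chord tone.
It is approached by leap up from F♯4 and left by step down to B4.
Leap in, step out — an appoggiatura.
The harmony at that moment is D♯ minor seventh chord (D♯, F♯, A♯, C♯); E4 is not a chord tone.
It is approached by step up from D♯4 and left by step up to F♯4.
Step in, step out in the same direction — a passing tone.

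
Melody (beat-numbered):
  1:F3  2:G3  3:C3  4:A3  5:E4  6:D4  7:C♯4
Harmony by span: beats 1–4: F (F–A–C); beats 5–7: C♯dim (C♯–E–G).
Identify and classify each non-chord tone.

G3 (beat 2) — escape tone; D4 (beat 6) — passing tone.

The harmony at that moment is F major triad (F, A, C); G3 is not a chord tone.
It is approached by step up from F3 and left by leap down to C3.
Step in, leap out — an escape tone.
The harmony at that moment is C♯ diminished triad (C♯, E, G); D4 is not a chord tone.
It is approached by step down from E4 and left by step down to C♯4.
Step in, step out in the same direction — a passing tone.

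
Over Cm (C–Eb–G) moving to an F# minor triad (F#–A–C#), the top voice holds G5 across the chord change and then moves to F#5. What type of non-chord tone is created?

G5 is a suspension.

The harmony at that moment is F# minor triad (F#, A, C#); G5 is not a chord tone.
It is held over (the same pitch as the preceding G5) and left by step down to F#5.
Held over from the previous chord and resolving down by step — a suspension.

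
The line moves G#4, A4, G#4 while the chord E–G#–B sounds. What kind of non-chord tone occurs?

The harmony at that moment is E major triad (E, G#, B); A4 is not a chord tone.
It is approached by step up from G#4 and left by step down to G#4.
Step away and step back to the same note — a neighbor tone (upper neighbor).

A4 is a neighbor tone.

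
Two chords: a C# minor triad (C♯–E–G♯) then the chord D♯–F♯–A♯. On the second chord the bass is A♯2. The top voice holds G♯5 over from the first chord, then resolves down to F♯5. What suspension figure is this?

7–6 suspension.

At the second chord the bass is A♯2. The suspended G♯5 lies a seventh above the bass; after resolving down by step to F♯5, the interval above the bass becomes a sixth.
Suspension figures are named by those two intervals: 7–6.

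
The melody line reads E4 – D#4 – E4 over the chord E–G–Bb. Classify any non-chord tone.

D#4 is a neighbor tone.

The harmony at that moment is E diminished triad (E, G, Bb); D#4 is not a chord tone.
It is approached by step down from E4 and left by step up to E4.
Step away and step back to the same note — a neighbor tone (lower neighbor).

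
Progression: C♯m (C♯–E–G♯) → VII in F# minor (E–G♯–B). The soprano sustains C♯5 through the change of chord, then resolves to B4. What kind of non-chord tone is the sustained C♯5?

C♯5 is a suspension.

The harmony at that moment is E major triad (E, G♯, B); C♯5 is not a chord tone.
It is held over (the same pitch as the preceding C♯5) and left by step down to B4.
Held over from the previous chord and resolving down by step — a suspension.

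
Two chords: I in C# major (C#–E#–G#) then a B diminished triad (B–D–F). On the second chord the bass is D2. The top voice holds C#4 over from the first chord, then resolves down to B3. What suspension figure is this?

7–6 suspension.

At the second chord the bass is D2. The suspended C#4 lies a seventh above the bass; after resolving down by step to B3, the interval above the bass becomes a sixth.
Suspension figures are named by those two intervals: 7–6.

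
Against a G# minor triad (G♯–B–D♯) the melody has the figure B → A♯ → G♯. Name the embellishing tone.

The harmony at that moment is G♯ minor triad (G♯, B, D♯); A♯ is not a chord tone.
It is approached by step down from B and left by step down to G♯.
Step in, step out in the same direction — a passing tone.

A♯ is a passing tone.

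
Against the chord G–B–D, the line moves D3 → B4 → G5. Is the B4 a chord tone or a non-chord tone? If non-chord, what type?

G major triad contains G, B, D; B is the third, so it is a chord tone.

Chord tone (the third of G major triad).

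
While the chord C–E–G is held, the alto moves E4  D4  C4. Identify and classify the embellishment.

The harmony at that moment is C major triad (C, E, G); D4 is not a chord tone.
It is approached by step down from E4 and left by step down to C4.
Step in, step out in the same direction — a passing tone.

D4 is a passing tone.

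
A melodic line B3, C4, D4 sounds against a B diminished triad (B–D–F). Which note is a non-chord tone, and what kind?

The harmony at that moment is B diminished triad (B, D, F); C4 is not a chord tone.
It is approached by step up from B3 and left by step up to D4.
Step in, step out in the same direction — a passing tone.

C4 is a passing tone.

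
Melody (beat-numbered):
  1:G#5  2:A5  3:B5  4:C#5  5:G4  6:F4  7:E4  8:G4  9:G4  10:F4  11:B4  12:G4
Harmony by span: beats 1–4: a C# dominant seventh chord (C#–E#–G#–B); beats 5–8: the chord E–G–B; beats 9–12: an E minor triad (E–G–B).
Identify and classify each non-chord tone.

The harmony at that moment is C# dominant seventh chord (C#, E#, G#, B); A5 is not a chord tone.
It is approached by step up from G#5 and left by step up to B5.
Step in, step out in the same direction — a passing tone.
The harmony at that moment is E minor triad (E, G, B); F4 is not a chord tone.
It is approached by step down from G4 and left by step down to E4.
Step in, step out in the same direction — a passing tone.
The harmony at that moment is E minor triad (E, G, B); F4 is not a chord tone.
It is approached by step down from G4 and left by leap up to B4.
Step in, leap out — an escape tone.

A5 (beat 2) — passing tone; F4 (beat 6) — passing tone; F4 (beat 10) — escape tone.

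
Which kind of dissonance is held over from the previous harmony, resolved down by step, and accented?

Approach: by preparation — the pitch is first a chord tone, then held (tied or repeated) while the harmony changes under it. Departure: down by step. Metric position: strong.
A prepared dissonance that resolves downward by step — a suspension. (The same figure resolving upward would be a retardation.)

Suspension.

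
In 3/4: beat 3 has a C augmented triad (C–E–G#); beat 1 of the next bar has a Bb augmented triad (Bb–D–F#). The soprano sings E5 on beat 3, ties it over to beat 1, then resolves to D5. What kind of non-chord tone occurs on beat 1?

Suspension.

The harmony at that moment is Bb augmented triad (Bb, D, F#); E5 is not a chord tone.
It is held over (the same pitch as the preceding E5) and left by step down to D5.
Held over from the previous chord and resolving down by step — a suspension.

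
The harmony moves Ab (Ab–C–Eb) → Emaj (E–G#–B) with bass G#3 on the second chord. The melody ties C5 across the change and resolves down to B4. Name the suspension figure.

At the second chord the bass is G#3. The suspended C5 lies a fourth above the bass; after resolving down by step to B4, the interval above the bass becomes a third.
Suspension figures are named by those two intervals: 4–3.

4–3 suspension.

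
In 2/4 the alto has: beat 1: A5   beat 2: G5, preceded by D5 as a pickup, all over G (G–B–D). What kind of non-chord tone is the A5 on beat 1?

The harmony at that moment is G major triad (G, B, D); A5 is not a chord tone.
It is approached by leap up from D5 and left by step down to G5.
Leap in, step out, metrically accented — an appoggiatura.

Appoggiatura.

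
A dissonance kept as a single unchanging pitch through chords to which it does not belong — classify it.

Approach: none. Departure: none — a single pitch is sustained while the chords change around it, passing through harmonies that do not contain it.
No melodic motion at all; the dissonance is created entirely by the moving harmonies against the stationary note — a pedal tone (pedal point).

Pedal tone.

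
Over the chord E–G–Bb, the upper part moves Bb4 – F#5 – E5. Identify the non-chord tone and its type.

The harmony at that moment is E diminished triad (E, G, Bb); F#5 is not a chord tone.
It is approached by leap up from Bb4 and left by step down to E5.
Leap in, step out — an appoggiatura.

F#5 is an appoggiatura.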